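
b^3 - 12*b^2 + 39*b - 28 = (b - 7)*(b - 4)*(b - 1)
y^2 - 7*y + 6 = (y - 6)*(y - 1)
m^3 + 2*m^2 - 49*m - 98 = (m - 7)*(m + 2)*(m + 7)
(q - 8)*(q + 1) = q^2 - 7*q - 8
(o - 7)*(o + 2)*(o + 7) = o^3 + 2*o^2 - 49*o - 98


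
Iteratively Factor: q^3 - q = (q + 1)*(q^2 - q) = (q - 1)*(q + 1)*(q)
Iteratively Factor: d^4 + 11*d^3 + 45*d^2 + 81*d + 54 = (d + 3)*(d^3 + 8*d^2 + 21*d + 18) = (d + 3)^2*(d^2 + 5*d + 6) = (d + 2)*(d + 3)^2*(d + 3)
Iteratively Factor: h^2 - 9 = (h + 3)*(h - 3)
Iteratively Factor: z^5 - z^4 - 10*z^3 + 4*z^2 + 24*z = (z + 2)*(z^4 - 3*z^3 - 4*z^2 + 12*z) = (z - 3)*(z + 2)*(z^3 - 4*z) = (z - 3)*(z + 2)^2*(z^2 - 2*z) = (z - 3)*(z - 2)*(z + 2)^2*(z)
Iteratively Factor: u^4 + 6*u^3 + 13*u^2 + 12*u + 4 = (u + 2)*(u^3 + 4*u^2 + 5*u + 2) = (u + 2)^2*(u^2 + 2*u + 1) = (u + 1)*(u + 2)^2*(u + 1)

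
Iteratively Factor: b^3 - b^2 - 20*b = (b)*(b^2 - b - 20) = b*(b - 5)*(b + 4)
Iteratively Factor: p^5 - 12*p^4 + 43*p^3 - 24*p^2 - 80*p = (p - 4)*(p^4 - 8*p^3 + 11*p^2 + 20*p) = (p - 4)*(p + 1)*(p^3 - 9*p^2 + 20*p) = p*(p - 4)*(p + 1)*(p^2 - 9*p + 20) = p*(p - 4)^2*(p + 1)*(p - 5)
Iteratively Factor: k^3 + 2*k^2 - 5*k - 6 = (k + 1)*(k^2 + k - 6) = (k - 2)*(k + 1)*(k + 3)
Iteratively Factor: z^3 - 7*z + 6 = (z + 3)*(z^2 - 3*z + 2) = (z - 2)*(z + 3)*(z - 1)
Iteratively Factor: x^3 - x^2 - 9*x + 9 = (x - 1)*(x^2 - 9) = (x - 1)*(x + 3)*(x - 3)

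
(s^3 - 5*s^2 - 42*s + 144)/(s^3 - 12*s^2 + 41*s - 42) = (s^2 - 2*s - 48)/(s^2 - 9*s + 14)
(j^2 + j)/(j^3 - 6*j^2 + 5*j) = (j + 1)/(j^2 - 6*j + 5)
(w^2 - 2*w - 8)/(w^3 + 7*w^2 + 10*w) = (w - 4)/(w*(w + 5))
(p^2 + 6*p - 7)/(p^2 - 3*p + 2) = (p + 7)/(p - 2)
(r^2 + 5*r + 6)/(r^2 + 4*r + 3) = (r + 2)/(r + 1)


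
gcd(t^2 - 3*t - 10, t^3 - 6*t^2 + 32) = t + 2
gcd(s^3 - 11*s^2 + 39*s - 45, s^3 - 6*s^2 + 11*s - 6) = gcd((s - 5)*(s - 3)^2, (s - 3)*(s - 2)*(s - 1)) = s - 3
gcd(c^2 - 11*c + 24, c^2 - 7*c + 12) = c - 3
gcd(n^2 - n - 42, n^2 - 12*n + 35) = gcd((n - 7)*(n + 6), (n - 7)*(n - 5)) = n - 7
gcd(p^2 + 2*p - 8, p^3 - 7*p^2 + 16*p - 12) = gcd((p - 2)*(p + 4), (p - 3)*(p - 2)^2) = p - 2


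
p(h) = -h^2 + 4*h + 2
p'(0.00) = 4.00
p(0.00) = 2.00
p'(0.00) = 4.00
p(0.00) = 2.00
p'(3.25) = -2.50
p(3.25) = 4.44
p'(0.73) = 2.54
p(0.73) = 4.39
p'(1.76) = 0.48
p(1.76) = 5.94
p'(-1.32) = 6.64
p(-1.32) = -5.02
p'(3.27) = -2.54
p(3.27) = 4.39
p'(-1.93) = 7.86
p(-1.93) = -9.44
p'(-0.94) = 5.88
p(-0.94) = -2.64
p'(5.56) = -7.12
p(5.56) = -6.67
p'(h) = 4 - 2*h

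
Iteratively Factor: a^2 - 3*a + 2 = (a - 2)*(a - 1)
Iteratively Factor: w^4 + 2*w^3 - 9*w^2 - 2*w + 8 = (w + 4)*(w^3 - 2*w^2 - w + 2) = (w - 1)*(w + 4)*(w^2 - w - 2) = (w - 1)*(w + 1)*(w + 4)*(w - 2)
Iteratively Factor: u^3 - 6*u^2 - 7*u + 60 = (u - 4)*(u^2 - 2*u - 15) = (u - 4)*(u + 3)*(u - 5)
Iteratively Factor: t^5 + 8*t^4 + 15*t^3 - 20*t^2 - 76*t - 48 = (t + 1)*(t^4 + 7*t^3 + 8*t^2 - 28*t - 48) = (t - 2)*(t + 1)*(t^3 + 9*t^2 + 26*t + 24) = (t - 2)*(t + 1)*(t + 2)*(t^2 + 7*t + 12) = (t - 2)*(t + 1)*(t + 2)*(t + 3)*(t + 4)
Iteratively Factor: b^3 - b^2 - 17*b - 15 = (b + 1)*(b^2 - 2*b - 15) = (b - 5)*(b + 1)*(b + 3)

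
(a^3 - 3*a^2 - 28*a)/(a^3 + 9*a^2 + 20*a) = (a - 7)/(a + 5)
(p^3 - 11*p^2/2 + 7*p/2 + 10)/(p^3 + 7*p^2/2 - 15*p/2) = (2*p^3 - 11*p^2 + 7*p + 20)/(p*(2*p^2 + 7*p - 15))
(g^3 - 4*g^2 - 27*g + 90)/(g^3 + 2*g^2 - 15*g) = (g - 6)/g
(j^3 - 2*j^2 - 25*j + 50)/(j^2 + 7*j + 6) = (j^3 - 2*j^2 - 25*j + 50)/(j^2 + 7*j + 6)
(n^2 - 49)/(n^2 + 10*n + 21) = (n - 7)/(n + 3)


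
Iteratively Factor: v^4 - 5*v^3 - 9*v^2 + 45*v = (v - 5)*(v^3 - 9*v) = (v - 5)*(v + 3)*(v^2 - 3*v) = (v - 5)*(v - 3)*(v + 3)*(v)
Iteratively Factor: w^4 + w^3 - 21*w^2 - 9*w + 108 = (w - 3)*(w^3 + 4*w^2 - 9*w - 36) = (w - 3)*(w + 4)*(w^2 - 9) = (w - 3)^2*(w + 4)*(w + 3)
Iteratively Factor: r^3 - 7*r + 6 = (r - 2)*(r^2 + 2*r - 3) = (r - 2)*(r + 3)*(r - 1)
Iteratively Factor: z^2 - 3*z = (z - 3)*(z)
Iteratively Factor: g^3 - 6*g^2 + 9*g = (g)*(g^2 - 6*g + 9) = g*(g - 3)*(g - 3)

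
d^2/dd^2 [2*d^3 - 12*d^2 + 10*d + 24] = 12*d - 24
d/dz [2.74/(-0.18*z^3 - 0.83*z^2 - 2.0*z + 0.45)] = (1.4796*z^2 + 4.5484*z + 5.48)/(0.18*z^3 + 0.83*z^2 + 2.0*z - 0.45)^2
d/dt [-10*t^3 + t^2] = 2*t*(1 - 15*t)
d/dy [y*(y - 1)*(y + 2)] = 3*y^2 + 2*y - 2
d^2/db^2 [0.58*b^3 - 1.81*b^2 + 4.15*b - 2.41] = 3.48*b - 3.62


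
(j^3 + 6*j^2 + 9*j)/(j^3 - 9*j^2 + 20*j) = (j^2 + 6*j + 9)/(j^2 - 9*j + 20)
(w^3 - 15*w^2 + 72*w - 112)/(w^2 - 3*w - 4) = (w^2 - 11*w + 28)/(w + 1)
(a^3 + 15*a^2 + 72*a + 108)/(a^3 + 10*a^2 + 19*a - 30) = (a^2 + 9*a + 18)/(a^2 + 4*a - 5)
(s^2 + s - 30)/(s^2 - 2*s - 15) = (s + 6)/(s + 3)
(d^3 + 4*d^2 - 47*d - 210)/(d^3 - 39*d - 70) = (d + 6)/(d + 2)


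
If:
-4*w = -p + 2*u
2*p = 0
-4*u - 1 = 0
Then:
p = 0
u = -1/4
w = 1/8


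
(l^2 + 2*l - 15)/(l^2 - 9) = (l + 5)/(l + 3)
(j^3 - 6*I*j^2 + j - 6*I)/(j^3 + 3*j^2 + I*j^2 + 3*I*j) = (j^2 - 7*I*j - 6)/(j*(j + 3))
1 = 1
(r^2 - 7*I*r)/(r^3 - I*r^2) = (r - 7*I)/(r*(r - I))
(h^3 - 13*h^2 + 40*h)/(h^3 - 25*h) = (h - 8)/(h + 5)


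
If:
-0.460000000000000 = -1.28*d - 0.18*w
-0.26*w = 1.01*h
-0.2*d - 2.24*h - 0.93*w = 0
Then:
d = 0.39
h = 0.06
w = -0.22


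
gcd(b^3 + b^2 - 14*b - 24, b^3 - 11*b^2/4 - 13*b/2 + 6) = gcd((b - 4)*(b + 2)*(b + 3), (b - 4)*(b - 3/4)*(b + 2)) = b^2 - 2*b - 8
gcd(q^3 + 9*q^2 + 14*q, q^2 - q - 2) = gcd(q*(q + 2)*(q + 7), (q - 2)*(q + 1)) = 1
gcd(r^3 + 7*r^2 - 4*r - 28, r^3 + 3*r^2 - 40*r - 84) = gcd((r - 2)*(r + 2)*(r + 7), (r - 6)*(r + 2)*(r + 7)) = r^2 + 9*r + 14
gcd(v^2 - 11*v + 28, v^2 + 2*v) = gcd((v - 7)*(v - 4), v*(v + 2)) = 1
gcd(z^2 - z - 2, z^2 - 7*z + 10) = z - 2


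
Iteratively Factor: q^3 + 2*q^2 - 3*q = (q - 1)*(q^2 + 3*q) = q*(q - 1)*(q + 3)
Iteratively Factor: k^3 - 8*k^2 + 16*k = (k - 4)*(k^2 - 4*k) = k*(k - 4)*(k - 4)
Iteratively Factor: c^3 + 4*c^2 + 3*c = (c + 3)*(c^2 + c) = (c + 1)*(c + 3)*(c)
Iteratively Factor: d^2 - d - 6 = (d + 2)*(d - 3)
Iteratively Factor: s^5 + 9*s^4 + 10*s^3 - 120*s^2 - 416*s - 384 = (s + 4)*(s^4 + 5*s^3 - 10*s^2 - 80*s - 96) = (s + 3)*(s + 4)*(s^3 + 2*s^2 - 16*s - 32) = (s + 3)*(s + 4)^2*(s^2 - 2*s - 8) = (s - 4)*(s + 3)*(s + 4)^2*(s + 2)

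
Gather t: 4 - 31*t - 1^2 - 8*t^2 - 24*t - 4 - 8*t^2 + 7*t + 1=-16*t^2 - 48*t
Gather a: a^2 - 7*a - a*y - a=a^2 + a*(-y - 8)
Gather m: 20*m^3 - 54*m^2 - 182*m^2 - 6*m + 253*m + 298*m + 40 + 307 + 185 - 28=20*m^3 - 236*m^2 + 545*m + 504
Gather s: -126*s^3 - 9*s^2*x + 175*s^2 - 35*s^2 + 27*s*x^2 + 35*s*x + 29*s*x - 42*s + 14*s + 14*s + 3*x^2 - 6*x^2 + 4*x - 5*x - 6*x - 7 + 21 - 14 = -126*s^3 + s^2*(140 - 9*x) + s*(27*x^2 + 64*x - 14) - 3*x^2 - 7*x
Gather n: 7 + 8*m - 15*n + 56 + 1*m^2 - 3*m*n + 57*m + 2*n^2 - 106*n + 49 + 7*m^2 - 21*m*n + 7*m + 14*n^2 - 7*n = 8*m^2 + 72*m + 16*n^2 + n*(-24*m - 128) + 112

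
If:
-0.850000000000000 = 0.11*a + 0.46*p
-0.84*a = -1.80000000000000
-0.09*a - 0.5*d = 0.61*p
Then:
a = 2.14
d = 2.49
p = -2.36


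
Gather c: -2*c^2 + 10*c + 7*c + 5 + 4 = -2*c^2 + 17*c + 9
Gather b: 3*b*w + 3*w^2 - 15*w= 3*b*w + 3*w^2 - 15*w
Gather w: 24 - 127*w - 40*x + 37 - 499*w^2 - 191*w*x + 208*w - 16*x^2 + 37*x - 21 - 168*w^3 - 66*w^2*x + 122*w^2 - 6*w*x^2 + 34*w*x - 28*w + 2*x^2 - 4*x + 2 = -168*w^3 + w^2*(-66*x - 377) + w*(-6*x^2 - 157*x + 53) - 14*x^2 - 7*x + 42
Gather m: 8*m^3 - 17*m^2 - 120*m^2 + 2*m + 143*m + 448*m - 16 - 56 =8*m^3 - 137*m^2 + 593*m - 72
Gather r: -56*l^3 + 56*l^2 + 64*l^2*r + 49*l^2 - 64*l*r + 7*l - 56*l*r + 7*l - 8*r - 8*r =-56*l^3 + 105*l^2 + 14*l + r*(64*l^2 - 120*l - 16)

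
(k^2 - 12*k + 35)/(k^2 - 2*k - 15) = (k - 7)/(k + 3)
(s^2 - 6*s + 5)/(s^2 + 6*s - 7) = (s - 5)/(s + 7)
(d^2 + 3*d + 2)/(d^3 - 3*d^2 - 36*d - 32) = (d + 2)/(d^2 - 4*d - 32)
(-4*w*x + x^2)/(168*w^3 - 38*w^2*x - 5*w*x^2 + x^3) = x/(-42*w^2 - w*x + x^2)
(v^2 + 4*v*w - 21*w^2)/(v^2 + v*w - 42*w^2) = (v - 3*w)/(v - 6*w)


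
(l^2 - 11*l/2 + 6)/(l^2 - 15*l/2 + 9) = (l - 4)/(l - 6)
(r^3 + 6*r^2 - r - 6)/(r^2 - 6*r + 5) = (r^2 + 7*r + 6)/(r - 5)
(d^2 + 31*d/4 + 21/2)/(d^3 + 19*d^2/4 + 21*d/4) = (d + 6)/(d*(d + 3))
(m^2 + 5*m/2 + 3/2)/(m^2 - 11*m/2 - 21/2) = (m + 1)/(m - 7)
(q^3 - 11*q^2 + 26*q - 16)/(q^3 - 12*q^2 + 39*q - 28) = (q^2 - 10*q + 16)/(q^2 - 11*q + 28)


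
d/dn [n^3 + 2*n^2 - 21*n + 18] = 3*n^2 + 4*n - 21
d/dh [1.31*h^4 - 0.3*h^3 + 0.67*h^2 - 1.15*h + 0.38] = 5.24*h^3 - 0.9*h^2 + 1.34*h - 1.15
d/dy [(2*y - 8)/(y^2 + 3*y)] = 2*(-y^2 + 8*y + 12)/(y^2*(y^2 + 6*y + 9))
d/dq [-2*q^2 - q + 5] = -4*q - 1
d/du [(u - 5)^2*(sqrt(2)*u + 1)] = (u - 5)*(2*sqrt(2)*u + sqrt(2)*(u - 5) + 2)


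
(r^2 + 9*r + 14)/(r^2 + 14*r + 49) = (r + 2)/(r + 7)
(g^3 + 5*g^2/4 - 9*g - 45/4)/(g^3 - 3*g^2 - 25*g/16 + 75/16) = 4*(g + 3)/(4*g - 5)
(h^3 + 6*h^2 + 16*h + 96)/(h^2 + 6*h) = h + 16/h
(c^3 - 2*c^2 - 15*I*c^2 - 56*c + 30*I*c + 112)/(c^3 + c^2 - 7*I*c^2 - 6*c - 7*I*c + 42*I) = (c - 8*I)/(c + 3)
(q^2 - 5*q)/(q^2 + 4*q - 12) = q*(q - 5)/(q^2 + 4*q - 12)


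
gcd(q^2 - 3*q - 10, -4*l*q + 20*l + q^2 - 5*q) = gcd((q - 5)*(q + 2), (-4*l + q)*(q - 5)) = q - 5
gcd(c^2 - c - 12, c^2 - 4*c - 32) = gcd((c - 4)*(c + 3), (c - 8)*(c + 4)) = 1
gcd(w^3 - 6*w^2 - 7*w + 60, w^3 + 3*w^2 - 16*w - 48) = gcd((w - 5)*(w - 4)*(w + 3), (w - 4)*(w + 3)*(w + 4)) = w^2 - w - 12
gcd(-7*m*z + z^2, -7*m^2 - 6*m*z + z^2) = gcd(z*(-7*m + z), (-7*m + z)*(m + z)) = -7*m + z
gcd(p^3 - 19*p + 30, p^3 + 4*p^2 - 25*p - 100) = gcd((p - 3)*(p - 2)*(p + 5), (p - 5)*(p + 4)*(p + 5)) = p + 5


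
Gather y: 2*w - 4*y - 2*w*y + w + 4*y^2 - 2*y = 3*w + 4*y^2 + y*(-2*w - 6)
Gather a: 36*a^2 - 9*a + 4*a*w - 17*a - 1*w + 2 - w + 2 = 36*a^2 + a*(4*w - 26) - 2*w + 4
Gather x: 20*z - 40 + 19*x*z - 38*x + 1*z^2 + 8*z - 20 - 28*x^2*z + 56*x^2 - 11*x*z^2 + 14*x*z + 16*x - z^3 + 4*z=x^2*(56 - 28*z) + x*(-11*z^2 + 33*z - 22) - z^3 + z^2 + 32*z - 60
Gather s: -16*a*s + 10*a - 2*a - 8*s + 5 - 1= 8*a + s*(-16*a - 8) + 4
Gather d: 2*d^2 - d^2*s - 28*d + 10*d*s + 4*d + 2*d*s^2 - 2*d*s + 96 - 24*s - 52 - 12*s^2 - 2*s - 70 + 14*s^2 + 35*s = d^2*(2 - s) + d*(2*s^2 + 8*s - 24) + 2*s^2 + 9*s - 26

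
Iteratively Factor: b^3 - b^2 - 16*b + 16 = (b + 4)*(b^2 - 5*b + 4) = (b - 4)*(b + 4)*(b - 1)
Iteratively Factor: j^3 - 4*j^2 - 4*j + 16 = (j - 2)*(j^2 - 2*j - 8) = (j - 4)*(j - 2)*(j + 2)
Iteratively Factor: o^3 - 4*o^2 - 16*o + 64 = (o - 4)*(o^2 - 16) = (o - 4)^2*(o + 4)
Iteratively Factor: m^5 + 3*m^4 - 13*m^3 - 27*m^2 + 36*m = (m + 3)*(m^4 - 13*m^2 + 12*m) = (m + 3)*(m + 4)*(m^3 - 4*m^2 + 3*m) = (m - 1)*(m + 3)*(m + 4)*(m^2 - 3*m) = (m - 3)*(m - 1)*(m + 3)*(m + 4)*(m)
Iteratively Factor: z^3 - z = (z - 1)*(z^2 + z) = z*(z - 1)*(z + 1)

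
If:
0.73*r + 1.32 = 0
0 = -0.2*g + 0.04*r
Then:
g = -0.36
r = -1.81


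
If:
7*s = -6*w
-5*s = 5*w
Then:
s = 0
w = 0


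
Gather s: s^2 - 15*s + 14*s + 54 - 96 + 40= s^2 - s - 2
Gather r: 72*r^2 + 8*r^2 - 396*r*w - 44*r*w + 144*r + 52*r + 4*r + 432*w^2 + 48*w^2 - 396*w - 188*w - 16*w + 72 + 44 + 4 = 80*r^2 + r*(200 - 440*w) + 480*w^2 - 600*w + 120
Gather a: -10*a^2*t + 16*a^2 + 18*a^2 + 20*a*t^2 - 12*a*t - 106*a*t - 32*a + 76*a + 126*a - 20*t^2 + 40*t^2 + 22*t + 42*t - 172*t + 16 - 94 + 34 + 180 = a^2*(34 - 10*t) + a*(20*t^2 - 118*t + 170) + 20*t^2 - 108*t + 136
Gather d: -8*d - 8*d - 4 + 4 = -16*d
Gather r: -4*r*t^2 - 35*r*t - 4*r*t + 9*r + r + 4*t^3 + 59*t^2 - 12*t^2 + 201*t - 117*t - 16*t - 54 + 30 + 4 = r*(-4*t^2 - 39*t + 10) + 4*t^3 + 47*t^2 + 68*t - 20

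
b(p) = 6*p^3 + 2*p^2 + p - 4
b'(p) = 18*p^2 + 4*p + 1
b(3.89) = 383.34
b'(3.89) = 288.94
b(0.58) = -1.58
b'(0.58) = 9.38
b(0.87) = 2.33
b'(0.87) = 18.10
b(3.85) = 371.89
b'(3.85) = 283.20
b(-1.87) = -38.11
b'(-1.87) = 56.46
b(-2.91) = -137.83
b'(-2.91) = 141.79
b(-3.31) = -202.99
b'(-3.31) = 184.97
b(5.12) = 858.86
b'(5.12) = 493.34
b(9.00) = 4541.00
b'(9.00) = 1495.00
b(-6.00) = -1234.00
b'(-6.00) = 625.00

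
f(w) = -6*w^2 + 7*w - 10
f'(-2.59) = 38.08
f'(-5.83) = 76.96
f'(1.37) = -9.44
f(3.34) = -53.55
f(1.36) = -11.58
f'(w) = 7 - 12*w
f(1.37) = -11.67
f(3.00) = -43.00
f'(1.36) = -9.32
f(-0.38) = -13.53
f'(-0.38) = 11.56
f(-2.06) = -49.88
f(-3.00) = -85.00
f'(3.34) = -33.08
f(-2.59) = -68.38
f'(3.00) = -29.00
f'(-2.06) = 31.72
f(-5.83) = -254.74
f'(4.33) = -44.96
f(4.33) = -92.18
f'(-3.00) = 43.00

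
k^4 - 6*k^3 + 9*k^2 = k^2*(k - 3)^2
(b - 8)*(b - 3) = b^2 - 11*b + 24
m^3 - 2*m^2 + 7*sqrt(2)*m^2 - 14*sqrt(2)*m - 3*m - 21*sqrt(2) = (m - 3)*(m + 1)*(m + 7*sqrt(2))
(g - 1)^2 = g^2 - 2*g + 1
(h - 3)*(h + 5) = h^2 + 2*h - 15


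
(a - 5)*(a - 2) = a^2 - 7*a + 10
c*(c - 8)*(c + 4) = c^3 - 4*c^2 - 32*c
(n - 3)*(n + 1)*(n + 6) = n^3 + 4*n^2 - 15*n - 18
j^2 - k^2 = (j - k)*(j + k)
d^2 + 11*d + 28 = (d + 4)*(d + 7)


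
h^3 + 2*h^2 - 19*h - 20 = (h - 4)*(h + 1)*(h + 5)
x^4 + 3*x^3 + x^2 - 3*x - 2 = (x - 1)*(x + 1)^2*(x + 2)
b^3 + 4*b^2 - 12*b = b*(b - 2)*(b + 6)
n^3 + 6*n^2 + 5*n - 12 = (n - 1)*(n + 3)*(n + 4)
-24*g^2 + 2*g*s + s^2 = (-4*g + s)*(6*g + s)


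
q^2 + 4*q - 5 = (q - 1)*(q + 5)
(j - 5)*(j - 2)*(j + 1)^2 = j^4 - 5*j^3 - 3*j^2 + 13*j + 10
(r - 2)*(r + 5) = r^2 + 3*r - 10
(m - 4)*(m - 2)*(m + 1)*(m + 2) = m^4 - 3*m^3 - 8*m^2 + 12*m + 16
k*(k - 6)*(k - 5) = k^3 - 11*k^2 + 30*k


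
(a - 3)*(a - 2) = a^2 - 5*a + 6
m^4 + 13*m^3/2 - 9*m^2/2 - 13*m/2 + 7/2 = (m - 1)*(m - 1/2)*(m + 1)*(m + 7)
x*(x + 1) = x^2 + x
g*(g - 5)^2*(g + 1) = g^4 - 9*g^3 + 15*g^2 + 25*g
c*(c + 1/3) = c^2 + c/3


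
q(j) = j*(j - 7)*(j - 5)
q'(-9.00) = 494.00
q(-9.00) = -2016.00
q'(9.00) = 62.00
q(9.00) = 72.00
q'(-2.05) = 96.81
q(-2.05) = -130.80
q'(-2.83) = 126.95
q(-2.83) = -217.82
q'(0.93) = 15.27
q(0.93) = 22.98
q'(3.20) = -11.08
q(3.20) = 21.89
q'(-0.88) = 58.44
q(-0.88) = -40.77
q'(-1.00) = 62.00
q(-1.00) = -48.00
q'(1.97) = -0.64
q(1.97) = 30.02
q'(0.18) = 30.78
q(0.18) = 5.92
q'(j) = j*(j - 7) + j*(j - 5) + (j - 7)*(j - 5)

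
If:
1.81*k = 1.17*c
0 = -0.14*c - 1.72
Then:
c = -12.29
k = -7.94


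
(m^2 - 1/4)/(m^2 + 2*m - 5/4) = (2*m + 1)/(2*m + 5)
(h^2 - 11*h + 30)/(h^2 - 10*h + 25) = (h - 6)/(h - 5)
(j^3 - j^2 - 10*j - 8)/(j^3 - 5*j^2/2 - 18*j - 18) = 2*(j^2 - 3*j - 4)/(2*j^2 - 9*j - 18)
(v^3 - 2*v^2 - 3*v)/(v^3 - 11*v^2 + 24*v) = (v + 1)/(v - 8)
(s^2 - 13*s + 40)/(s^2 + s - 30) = (s - 8)/(s + 6)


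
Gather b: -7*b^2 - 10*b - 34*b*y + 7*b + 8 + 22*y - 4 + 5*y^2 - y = -7*b^2 + b*(-34*y - 3) + 5*y^2 + 21*y + 4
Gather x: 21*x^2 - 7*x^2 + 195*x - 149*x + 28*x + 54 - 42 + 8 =14*x^2 + 74*x + 20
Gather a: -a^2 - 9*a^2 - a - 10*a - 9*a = -10*a^2 - 20*a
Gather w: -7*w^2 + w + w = -7*w^2 + 2*w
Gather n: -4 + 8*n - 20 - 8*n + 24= 0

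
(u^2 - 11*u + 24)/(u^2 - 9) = (u - 8)/(u + 3)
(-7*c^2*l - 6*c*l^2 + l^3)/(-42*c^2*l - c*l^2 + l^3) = (c + l)/(6*c + l)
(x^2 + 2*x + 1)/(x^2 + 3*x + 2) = (x + 1)/(x + 2)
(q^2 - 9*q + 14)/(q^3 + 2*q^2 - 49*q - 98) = (q - 2)/(q^2 + 9*q + 14)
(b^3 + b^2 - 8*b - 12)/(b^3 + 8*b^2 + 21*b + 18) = (b^2 - b - 6)/(b^2 + 6*b + 9)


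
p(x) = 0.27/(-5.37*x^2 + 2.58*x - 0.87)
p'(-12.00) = -0.00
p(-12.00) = -0.00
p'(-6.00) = -0.00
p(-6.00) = -0.00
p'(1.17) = 0.10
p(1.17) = -0.05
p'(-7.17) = -0.00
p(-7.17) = -0.00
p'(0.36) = 0.86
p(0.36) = -0.42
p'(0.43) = 0.97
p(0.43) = -0.36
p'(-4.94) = -0.00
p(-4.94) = -0.00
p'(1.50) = 0.04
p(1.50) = -0.03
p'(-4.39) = -0.00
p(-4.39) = -0.00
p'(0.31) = 0.59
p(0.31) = -0.46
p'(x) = 0.27*(10.74*x - 2.58)/(-5.37*x^2 + 2.58*x - 0.87)^2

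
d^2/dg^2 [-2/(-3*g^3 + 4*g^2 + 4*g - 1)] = 4*((4 - 9*g)*(3*g^3 - 4*g^2 - 4*g + 1) + (-9*g^2 + 8*g + 4)^2)/(3*g^3 - 4*g^2 - 4*g + 1)^3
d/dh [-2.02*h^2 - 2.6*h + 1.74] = -4.04*h - 2.6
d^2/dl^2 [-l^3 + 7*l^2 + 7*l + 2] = 14 - 6*l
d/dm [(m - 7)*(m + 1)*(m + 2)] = 3*m^2 - 8*m - 19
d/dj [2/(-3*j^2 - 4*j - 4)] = 4*(3*j + 2)/(3*j^2 + 4*j + 4)^2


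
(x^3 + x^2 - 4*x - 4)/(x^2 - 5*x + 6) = (x^2 + 3*x + 2)/(x - 3)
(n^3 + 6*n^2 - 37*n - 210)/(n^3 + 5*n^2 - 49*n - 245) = (n - 6)/(n - 7)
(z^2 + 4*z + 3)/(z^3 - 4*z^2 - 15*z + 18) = (z + 1)/(z^2 - 7*z + 6)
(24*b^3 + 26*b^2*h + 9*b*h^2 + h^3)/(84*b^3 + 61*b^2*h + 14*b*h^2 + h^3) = (2*b + h)/(7*b + h)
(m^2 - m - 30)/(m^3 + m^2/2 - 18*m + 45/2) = 2*(m - 6)/(2*m^2 - 9*m + 9)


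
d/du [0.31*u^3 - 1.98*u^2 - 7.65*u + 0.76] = 0.93*u^2 - 3.96*u - 7.65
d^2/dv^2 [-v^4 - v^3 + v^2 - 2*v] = -12*v^2 - 6*v + 2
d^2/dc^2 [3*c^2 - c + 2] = 6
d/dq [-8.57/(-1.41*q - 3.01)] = -12.0837/(1.41*q + 3.01)^2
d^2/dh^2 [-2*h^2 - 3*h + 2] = -4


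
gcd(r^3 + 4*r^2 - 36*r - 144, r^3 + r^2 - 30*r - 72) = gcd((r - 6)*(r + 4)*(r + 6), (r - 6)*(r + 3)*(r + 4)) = r^2 - 2*r - 24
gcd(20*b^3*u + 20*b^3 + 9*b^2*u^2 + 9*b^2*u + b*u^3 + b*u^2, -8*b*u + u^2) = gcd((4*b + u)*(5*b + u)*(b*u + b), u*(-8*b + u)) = 1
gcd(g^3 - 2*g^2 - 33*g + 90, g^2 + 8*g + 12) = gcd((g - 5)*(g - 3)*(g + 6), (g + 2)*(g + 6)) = g + 6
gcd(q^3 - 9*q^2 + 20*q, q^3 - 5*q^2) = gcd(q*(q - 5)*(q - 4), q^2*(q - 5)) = q^2 - 5*q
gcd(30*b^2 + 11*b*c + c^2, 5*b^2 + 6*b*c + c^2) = 5*b + c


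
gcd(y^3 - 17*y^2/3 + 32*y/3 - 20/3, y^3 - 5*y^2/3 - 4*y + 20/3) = y^2 - 11*y/3 + 10/3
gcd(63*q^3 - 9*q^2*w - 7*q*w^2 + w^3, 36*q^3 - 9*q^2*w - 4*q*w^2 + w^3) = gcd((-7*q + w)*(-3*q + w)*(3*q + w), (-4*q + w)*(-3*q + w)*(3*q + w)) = 9*q^2 - w^2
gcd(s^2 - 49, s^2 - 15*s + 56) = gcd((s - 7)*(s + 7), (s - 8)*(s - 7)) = s - 7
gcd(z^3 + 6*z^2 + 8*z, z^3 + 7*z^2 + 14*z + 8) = z^2 + 6*z + 8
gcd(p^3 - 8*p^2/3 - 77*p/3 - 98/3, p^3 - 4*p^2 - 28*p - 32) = p + 2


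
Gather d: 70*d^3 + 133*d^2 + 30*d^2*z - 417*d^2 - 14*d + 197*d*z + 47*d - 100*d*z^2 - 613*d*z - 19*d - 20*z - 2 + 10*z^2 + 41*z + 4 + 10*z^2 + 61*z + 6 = 70*d^3 + d^2*(30*z - 284) + d*(-100*z^2 - 416*z + 14) + 20*z^2 + 82*z + 8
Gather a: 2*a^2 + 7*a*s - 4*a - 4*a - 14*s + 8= 2*a^2 + a*(7*s - 8) - 14*s + 8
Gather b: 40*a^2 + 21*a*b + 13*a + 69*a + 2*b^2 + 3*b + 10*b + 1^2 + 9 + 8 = 40*a^2 + 82*a + 2*b^2 + b*(21*a + 13) + 18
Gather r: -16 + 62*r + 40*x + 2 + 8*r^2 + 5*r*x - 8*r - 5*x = 8*r^2 + r*(5*x + 54) + 35*x - 14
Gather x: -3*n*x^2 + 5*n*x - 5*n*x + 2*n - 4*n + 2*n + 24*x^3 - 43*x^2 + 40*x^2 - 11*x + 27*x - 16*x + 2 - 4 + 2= 24*x^3 + x^2*(-3*n - 3)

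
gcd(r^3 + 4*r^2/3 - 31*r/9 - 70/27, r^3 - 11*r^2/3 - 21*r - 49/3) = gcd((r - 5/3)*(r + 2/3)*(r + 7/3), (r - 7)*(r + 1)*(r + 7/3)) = r + 7/3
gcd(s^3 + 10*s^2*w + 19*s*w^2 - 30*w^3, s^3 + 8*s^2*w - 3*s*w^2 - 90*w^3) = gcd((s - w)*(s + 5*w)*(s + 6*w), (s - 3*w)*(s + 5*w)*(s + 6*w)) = s^2 + 11*s*w + 30*w^2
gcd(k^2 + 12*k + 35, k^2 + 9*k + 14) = k + 7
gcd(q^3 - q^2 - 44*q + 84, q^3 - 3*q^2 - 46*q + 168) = q^2 + q - 42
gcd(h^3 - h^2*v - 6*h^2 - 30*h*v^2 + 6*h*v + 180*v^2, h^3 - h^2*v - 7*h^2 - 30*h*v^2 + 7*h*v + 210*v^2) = -h^2 + h*v + 30*v^2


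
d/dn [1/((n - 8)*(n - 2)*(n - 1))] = (-(n - 8)*(n - 2) - (n - 8)*(n - 1) - (n - 2)*(n - 1))/((n - 8)^2*(n - 2)^2*(n - 1)^2)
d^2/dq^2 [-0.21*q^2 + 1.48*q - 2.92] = -0.420000000000000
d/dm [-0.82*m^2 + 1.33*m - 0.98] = 1.33 - 1.64*m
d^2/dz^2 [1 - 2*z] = 0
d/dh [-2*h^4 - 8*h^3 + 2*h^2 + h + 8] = -8*h^3 - 24*h^2 + 4*h + 1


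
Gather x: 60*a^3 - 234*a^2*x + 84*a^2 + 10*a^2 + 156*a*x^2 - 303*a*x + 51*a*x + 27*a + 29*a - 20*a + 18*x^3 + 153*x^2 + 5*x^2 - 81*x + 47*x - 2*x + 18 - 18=60*a^3 + 94*a^2 + 36*a + 18*x^3 + x^2*(156*a + 158) + x*(-234*a^2 - 252*a - 36)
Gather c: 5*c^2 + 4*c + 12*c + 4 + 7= 5*c^2 + 16*c + 11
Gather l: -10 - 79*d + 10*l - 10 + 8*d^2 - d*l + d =8*d^2 - 78*d + l*(10 - d) - 20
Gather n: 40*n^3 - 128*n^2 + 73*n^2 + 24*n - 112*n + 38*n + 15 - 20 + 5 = 40*n^3 - 55*n^2 - 50*n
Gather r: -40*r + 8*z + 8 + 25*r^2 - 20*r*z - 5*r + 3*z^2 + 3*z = 25*r^2 + r*(-20*z - 45) + 3*z^2 + 11*z + 8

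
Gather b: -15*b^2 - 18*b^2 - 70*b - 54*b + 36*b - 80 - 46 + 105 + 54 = -33*b^2 - 88*b + 33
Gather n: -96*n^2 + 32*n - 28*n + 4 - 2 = -96*n^2 + 4*n + 2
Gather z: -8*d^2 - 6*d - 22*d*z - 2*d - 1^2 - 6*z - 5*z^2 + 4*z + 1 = -8*d^2 - 8*d - 5*z^2 + z*(-22*d - 2)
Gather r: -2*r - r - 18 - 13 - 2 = -3*r - 33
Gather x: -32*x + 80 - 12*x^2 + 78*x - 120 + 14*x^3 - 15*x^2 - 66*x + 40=14*x^3 - 27*x^2 - 20*x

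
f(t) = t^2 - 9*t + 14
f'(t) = 2*t - 9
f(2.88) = -3.63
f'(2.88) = -3.24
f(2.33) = -1.54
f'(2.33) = -4.34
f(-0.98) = 23.78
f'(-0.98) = -10.96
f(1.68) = 1.70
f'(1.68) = -5.64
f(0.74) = 7.89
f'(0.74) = -7.52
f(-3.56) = 58.71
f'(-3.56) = -16.12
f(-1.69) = 32.07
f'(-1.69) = -12.38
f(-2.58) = 43.88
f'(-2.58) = -14.16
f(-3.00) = 50.00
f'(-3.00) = -15.00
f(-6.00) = 104.00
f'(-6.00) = -21.00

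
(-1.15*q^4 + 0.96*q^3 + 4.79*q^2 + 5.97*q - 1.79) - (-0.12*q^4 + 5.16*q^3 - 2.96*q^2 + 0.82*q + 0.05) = -1.03*q^4 - 4.2*q^3 + 7.75*q^2 + 5.15*q - 1.84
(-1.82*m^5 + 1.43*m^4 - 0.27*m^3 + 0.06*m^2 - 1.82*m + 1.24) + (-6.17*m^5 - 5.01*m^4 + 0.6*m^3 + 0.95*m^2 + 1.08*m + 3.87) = -7.99*m^5 - 3.58*m^4 + 0.33*m^3 + 1.01*m^2 - 0.74*m + 5.11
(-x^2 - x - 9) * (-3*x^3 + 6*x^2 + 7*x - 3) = 3*x^5 - 3*x^4 + 14*x^3 - 58*x^2 - 60*x + 27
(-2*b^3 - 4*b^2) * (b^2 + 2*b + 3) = -2*b^5 - 8*b^4 - 14*b^3 - 12*b^2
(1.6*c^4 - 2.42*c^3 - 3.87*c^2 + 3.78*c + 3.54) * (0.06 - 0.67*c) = -1.072*c^5 + 1.7174*c^4 + 2.4477*c^3 - 2.7648*c^2 - 2.145*c + 0.2124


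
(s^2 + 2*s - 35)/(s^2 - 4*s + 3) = (s^2 + 2*s - 35)/(s^2 - 4*s + 3)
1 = 1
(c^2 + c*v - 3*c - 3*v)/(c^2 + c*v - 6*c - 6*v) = (c - 3)/(c - 6)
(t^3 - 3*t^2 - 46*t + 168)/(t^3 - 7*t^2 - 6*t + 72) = (t + 7)/(t + 3)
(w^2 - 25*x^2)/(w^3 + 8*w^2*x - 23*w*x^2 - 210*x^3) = (w + 5*x)/(w^2 + 13*w*x + 42*x^2)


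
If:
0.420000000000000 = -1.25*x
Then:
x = -0.34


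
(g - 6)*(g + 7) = g^2 + g - 42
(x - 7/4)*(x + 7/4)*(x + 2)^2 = x^4 + 4*x^3 + 15*x^2/16 - 49*x/4 - 49/4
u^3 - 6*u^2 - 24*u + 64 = (u - 8)*(u - 2)*(u + 4)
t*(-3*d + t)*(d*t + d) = -3*d^2*t^2 - 3*d^2*t + d*t^3 + d*t^2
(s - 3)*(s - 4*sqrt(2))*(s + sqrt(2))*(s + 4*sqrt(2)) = s^4 - 3*s^3 + sqrt(2)*s^3 - 32*s^2 - 3*sqrt(2)*s^2 - 32*sqrt(2)*s + 96*s + 96*sqrt(2)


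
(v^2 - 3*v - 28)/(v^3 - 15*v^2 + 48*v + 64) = (v^2 - 3*v - 28)/(v^3 - 15*v^2 + 48*v + 64)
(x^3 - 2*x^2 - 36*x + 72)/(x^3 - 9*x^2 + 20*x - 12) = (x + 6)/(x - 1)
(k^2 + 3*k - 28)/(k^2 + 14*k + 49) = (k - 4)/(k + 7)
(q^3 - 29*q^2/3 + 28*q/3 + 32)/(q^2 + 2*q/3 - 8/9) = 3*(q^2 - 11*q + 24)/(3*q - 2)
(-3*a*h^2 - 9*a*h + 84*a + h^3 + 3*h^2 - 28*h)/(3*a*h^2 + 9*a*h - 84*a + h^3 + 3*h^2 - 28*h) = (-3*a + h)/(3*a + h)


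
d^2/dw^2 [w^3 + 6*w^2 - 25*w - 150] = 6*w + 12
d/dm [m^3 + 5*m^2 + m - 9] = 3*m^2 + 10*m + 1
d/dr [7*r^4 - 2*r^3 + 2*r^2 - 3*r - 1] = 28*r^3 - 6*r^2 + 4*r - 3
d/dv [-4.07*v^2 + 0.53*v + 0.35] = 0.53 - 8.14*v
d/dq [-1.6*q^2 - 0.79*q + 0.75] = -3.2*q - 0.79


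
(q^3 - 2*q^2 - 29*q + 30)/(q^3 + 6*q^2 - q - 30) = (q^2 - 7*q + 6)/(q^2 + q - 6)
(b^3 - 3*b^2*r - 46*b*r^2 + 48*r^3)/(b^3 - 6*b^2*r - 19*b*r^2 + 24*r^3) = (b + 6*r)/(b + 3*r)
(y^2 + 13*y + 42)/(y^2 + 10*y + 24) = (y + 7)/(y + 4)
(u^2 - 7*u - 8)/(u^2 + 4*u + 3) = (u - 8)/(u + 3)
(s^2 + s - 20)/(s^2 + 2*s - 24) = (s + 5)/(s + 6)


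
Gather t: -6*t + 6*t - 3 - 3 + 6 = 0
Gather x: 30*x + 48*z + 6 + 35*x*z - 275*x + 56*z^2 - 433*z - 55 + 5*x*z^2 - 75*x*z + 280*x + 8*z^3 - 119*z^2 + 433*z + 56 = x*(5*z^2 - 40*z + 35) + 8*z^3 - 63*z^2 + 48*z + 7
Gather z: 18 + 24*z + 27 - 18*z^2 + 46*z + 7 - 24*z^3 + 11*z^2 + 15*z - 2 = -24*z^3 - 7*z^2 + 85*z + 50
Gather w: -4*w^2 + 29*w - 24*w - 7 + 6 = -4*w^2 + 5*w - 1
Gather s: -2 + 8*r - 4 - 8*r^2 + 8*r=-8*r^2 + 16*r - 6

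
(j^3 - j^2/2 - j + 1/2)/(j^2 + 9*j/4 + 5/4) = 2*(2*j^2 - 3*j + 1)/(4*j + 5)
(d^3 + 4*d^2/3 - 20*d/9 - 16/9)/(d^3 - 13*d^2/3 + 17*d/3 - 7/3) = (9*d^3 + 12*d^2 - 20*d - 16)/(3*(3*d^3 - 13*d^2 + 17*d - 7))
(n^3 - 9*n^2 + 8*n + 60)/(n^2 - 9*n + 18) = (n^2 - 3*n - 10)/(n - 3)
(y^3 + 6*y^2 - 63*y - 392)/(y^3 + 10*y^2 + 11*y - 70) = (y^2 - y - 56)/(y^2 + 3*y - 10)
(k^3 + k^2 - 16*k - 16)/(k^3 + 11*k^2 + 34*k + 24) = (k - 4)/(k + 6)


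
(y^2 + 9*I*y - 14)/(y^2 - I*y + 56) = (y + 2*I)/(y - 8*I)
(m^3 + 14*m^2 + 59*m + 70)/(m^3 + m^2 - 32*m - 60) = (m + 7)/(m - 6)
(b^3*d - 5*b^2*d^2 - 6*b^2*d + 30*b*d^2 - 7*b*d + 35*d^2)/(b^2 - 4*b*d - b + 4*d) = d*(b^3 - 5*b^2*d - 6*b^2 + 30*b*d - 7*b + 35*d)/(b^2 - 4*b*d - b + 4*d)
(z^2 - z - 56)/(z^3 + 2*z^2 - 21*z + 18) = (z^2 - z - 56)/(z^3 + 2*z^2 - 21*z + 18)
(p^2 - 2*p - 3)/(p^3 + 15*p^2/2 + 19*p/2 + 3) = 2*(p - 3)/(2*p^2 + 13*p + 6)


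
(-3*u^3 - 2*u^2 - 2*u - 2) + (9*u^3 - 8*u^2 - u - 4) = 6*u^3 - 10*u^2 - 3*u - 6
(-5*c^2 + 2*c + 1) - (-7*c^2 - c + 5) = 2*c^2 + 3*c - 4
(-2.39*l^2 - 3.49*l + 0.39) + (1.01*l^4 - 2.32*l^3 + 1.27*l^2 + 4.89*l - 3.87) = 1.01*l^4 - 2.32*l^3 - 1.12*l^2 + 1.4*l - 3.48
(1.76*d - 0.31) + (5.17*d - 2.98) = 6.93*d - 3.29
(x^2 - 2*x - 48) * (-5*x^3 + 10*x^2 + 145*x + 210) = -5*x^5 + 20*x^4 + 365*x^3 - 560*x^2 - 7380*x - 10080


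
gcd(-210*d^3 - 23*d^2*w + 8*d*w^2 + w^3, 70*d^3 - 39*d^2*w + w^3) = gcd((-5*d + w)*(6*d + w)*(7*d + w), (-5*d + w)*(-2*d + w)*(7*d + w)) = -35*d^2 + 2*d*w + w^2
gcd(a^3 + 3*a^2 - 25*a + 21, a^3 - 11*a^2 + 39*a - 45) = a - 3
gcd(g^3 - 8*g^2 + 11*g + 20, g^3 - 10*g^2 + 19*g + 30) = g^2 - 4*g - 5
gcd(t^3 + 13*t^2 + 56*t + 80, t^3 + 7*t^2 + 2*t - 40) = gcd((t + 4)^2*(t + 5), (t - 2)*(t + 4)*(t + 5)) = t^2 + 9*t + 20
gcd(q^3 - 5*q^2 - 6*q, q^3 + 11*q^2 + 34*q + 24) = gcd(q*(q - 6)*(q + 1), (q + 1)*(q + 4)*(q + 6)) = q + 1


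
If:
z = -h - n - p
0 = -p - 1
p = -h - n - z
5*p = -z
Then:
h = -n - 4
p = -1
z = 5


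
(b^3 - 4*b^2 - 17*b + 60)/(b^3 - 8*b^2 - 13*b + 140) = (b - 3)/(b - 7)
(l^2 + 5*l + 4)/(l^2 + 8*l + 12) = (l^2 + 5*l + 4)/(l^2 + 8*l + 12)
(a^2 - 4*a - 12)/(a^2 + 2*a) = (a - 6)/a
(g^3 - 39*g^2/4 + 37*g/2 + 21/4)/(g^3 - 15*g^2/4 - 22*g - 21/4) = (g - 3)/(g + 3)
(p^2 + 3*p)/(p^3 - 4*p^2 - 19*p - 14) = p*(p + 3)/(p^3 - 4*p^2 - 19*p - 14)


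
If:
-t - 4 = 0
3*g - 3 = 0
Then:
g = 1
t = -4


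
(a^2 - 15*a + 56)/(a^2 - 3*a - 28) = (a - 8)/(a + 4)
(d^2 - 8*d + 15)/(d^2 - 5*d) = (d - 3)/d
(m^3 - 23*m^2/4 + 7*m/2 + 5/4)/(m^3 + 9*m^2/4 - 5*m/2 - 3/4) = (m - 5)/(m + 3)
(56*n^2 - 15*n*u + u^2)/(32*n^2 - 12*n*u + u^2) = (-7*n + u)/(-4*n + u)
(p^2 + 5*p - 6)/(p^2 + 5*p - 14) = (p^2 + 5*p - 6)/(p^2 + 5*p - 14)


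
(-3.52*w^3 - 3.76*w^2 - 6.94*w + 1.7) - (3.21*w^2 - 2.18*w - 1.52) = -3.52*w^3 - 6.97*w^2 - 4.76*w + 3.22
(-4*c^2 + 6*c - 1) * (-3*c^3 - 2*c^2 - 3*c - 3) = 12*c^5 - 10*c^4 + 3*c^3 - 4*c^2 - 15*c + 3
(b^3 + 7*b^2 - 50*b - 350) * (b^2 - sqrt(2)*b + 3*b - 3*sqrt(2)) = b^5 - sqrt(2)*b^4 + 10*b^4 - 29*b^3 - 10*sqrt(2)*b^3 - 500*b^2 + 29*sqrt(2)*b^2 - 1050*b + 500*sqrt(2)*b + 1050*sqrt(2)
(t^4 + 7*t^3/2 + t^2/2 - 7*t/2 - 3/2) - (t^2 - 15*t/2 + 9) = t^4 + 7*t^3/2 - t^2/2 + 4*t - 21/2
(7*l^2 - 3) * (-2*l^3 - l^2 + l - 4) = -14*l^5 - 7*l^4 + 13*l^3 - 25*l^2 - 3*l + 12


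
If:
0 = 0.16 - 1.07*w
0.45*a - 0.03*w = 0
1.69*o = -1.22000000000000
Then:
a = 0.01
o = -0.72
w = 0.15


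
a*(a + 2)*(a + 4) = a^3 + 6*a^2 + 8*a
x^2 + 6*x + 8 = (x + 2)*(x + 4)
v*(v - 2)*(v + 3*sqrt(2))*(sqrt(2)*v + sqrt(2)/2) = sqrt(2)*v^4 - 3*sqrt(2)*v^3/2 + 6*v^3 - 9*v^2 - sqrt(2)*v^2 - 6*v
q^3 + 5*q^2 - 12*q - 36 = (q - 3)*(q + 2)*(q + 6)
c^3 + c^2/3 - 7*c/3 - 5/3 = (c - 5/3)*(c + 1)^2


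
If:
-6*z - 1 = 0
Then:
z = -1/6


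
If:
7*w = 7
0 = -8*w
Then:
No Solution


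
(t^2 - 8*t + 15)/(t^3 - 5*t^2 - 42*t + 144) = (t - 5)/(t^2 - 2*t - 48)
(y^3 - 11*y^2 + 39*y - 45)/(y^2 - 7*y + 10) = (y^2 - 6*y + 9)/(y - 2)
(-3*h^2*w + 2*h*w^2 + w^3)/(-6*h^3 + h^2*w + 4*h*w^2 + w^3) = w/(2*h + w)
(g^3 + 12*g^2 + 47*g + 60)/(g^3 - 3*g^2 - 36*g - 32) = (g^2 + 8*g + 15)/(g^2 - 7*g - 8)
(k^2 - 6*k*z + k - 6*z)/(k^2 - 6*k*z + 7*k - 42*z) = (k + 1)/(k + 7)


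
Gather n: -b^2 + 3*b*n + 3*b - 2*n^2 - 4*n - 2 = -b^2 + 3*b - 2*n^2 + n*(3*b - 4) - 2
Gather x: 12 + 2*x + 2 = 2*x + 14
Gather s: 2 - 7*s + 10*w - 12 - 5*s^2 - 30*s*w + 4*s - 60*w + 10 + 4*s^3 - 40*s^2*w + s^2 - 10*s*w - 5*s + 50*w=4*s^3 + s^2*(-40*w - 4) + s*(-40*w - 8)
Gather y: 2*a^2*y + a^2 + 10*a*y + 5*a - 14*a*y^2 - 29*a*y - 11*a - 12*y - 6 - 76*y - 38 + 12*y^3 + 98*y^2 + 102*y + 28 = a^2 - 6*a + 12*y^3 + y^2*(98 - 14*a) + y*(2*a^2 - 19*a + 14) - 16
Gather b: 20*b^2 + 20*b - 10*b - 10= 20*b^2 + 10*b - 10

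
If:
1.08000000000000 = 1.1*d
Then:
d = 0.98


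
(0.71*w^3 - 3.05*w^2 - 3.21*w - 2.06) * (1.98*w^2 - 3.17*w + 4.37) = 1.4058*w^5 - 8.2897*w^4 + 6.4154*w^3 - 7.2316*w^2 - 7.4975*w - 9.0022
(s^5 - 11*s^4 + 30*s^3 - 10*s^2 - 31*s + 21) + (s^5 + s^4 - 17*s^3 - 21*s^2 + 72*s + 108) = 2*s^5 - 10*s^4 + 13*s^3 - 31*s^2 + 41*s + 129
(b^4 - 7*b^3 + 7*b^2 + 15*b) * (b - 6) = b^5 - 13*b^4 + 49*b^3 - 27*b^2 - 90*b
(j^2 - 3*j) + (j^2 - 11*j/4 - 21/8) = 2*j^2 - 23*j/4 - 21/8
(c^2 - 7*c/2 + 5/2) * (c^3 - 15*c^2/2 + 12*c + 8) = c^5 - 11*c^4 + 163*c^3/4 - 211*c^2/4 + 2*c + 20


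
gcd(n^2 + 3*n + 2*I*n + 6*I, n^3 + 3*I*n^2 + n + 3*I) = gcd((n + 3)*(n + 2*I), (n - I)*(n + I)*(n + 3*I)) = 1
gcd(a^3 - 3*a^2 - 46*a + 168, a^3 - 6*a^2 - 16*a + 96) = a^2 - 10*a + 24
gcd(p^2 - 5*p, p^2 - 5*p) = p^2 - 5*p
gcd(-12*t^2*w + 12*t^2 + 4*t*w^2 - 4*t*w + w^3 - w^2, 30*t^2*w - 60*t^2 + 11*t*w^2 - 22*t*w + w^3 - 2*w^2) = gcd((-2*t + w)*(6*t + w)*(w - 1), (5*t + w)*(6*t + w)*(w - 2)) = 6*t + w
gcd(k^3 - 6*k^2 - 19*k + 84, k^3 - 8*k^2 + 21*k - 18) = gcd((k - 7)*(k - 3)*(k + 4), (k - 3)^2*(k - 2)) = k - 3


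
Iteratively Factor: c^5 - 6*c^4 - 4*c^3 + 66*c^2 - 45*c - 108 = (c - 3)*(c^4 - 3*c^3 - 13*c^2 + 27*c + 36) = (c - 3)*(c + 1)*(c^3 - 4*c^2 - 9*c + 36) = (c - 4)*(c - 3)*(c + 1)*(c^2 - 9) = (c - 4)*(c - 3)*(c + 1)*(c + 3)*(c - 3)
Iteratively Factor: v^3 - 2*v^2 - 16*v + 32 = (v + 4)*(v^2 - 6*v + 8) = (v - 4)*(v + 4)*(v - 2)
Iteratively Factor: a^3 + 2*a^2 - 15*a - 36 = (a + 3)*(a^2 - a - 12) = (a + 3)^2*(a - 4)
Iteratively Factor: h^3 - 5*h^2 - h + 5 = (h - 5)*(h^2 - 1) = (h - 5)*(h + 1)*(h - 1)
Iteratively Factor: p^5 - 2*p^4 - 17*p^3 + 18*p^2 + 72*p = (p - 3)*(p^4 + p^3 - 14*p^2 - 24*p) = (p - 3)*(p + 2)*(p^3 - p^2 - 12*p) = p*(p - 3)*(p + 2)*(p^2 - p - 12) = p*(p - 4)*(p - 3)*(p + 2)*(p + 3)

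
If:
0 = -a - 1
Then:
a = -1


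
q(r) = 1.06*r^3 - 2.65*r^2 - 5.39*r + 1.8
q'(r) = 3.18*r^2 - 5.3*r - 5.39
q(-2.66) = -22.56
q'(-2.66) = 31.21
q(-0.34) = 3.28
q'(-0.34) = -3.22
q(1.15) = -6.29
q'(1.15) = -7.28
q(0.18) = 0.75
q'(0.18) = -6.24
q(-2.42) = -15.70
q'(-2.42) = 26.06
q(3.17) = -8.15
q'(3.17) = 9.76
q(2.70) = -11.21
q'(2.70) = 3.48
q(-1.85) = -4.01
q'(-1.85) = 15.30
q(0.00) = 1.80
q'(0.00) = -5.39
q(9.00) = 511.38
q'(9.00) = 204.49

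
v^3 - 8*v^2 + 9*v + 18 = (v - 6)*(v - 3)*(v + 1)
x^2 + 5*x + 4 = (x + 1)*(x + 4)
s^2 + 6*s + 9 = (s + 3)^2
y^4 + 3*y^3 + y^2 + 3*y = y*(y + 3)*(y - I)*(y + I)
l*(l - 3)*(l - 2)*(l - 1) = l^4 - 6*l^3 + 11*l^2 - 6*l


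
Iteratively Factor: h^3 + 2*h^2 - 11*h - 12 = (h + 4)*(h^2 - 2*h - 3) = (h - 3)*(h + 4)*(h + 1)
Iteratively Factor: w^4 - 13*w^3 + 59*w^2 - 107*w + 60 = (w - 3)*(w^3 - 10*w^2 + 29*w - 20) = (w - 3)*(w - 1)*(w^2 - 9*w + 20) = (w - 5)*(w - 3)*(w - 1)*(w - 4)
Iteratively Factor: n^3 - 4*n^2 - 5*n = (n + 1)*(n^2 - 5*n) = (n - 5)*(n + 1)*(n)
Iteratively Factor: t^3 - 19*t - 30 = (t + 2)*(t^2 - 2*t - 15) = (t - 5)*(t + 2)*(t + 3)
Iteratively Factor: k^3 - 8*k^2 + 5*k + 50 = (k - 5)*(k^2 - 3*k - 10) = (k - 5)^2*(k + 2)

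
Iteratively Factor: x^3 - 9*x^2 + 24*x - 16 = (x - 4)*(x^2 - 5*x + 4) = (x - 4)*(x - 1)*(x - 4)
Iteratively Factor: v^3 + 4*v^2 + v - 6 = (v + 3)*(v^2 + v - 2) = (v + 2)*(v + 3)*(v - 1)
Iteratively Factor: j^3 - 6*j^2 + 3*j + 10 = (j + 1)*(j^2 - 7*j + 10) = (j - 5)*(j + 1)*(j - 2)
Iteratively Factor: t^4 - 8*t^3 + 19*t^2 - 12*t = (t - 1)*(t^3 - 7*t^2 + 12*t) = (t - 3)*(t - 1)*(t^2 - 4*t) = t*(t - 3)*(t - 1)*(t - 4)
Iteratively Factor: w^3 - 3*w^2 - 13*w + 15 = (w - 1)*(w^2 - 2*w - 15) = (w - 5)*(w - 1)*(w + 3)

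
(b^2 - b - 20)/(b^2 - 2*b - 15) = (b + 4)/(b + 3)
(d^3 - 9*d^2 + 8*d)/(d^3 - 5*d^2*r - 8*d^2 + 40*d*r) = (1 - d)/(-d + 5*r)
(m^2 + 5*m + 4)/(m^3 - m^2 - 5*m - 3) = (m + 4)/(m^2 - 2*m - 3)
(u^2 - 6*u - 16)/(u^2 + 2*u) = (u - 8)/u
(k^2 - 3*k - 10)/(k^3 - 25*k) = (k + 2)/(k*(k + 5))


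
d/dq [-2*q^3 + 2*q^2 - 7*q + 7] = -6*q^2 + 4*q - 7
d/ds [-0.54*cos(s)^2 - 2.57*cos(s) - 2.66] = (1.08*cos(s) + 2.57)*sin(s)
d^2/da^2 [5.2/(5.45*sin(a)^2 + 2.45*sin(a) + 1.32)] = (-617.812*sin(a)^4 - 208.299*sin(a)^3 + 1045.1402*sin(a)^2 + 433.4148*sin(a) - 12.3916)/(5.45*sin(a)^2 + 2.45*sin(a) + 1.32)^3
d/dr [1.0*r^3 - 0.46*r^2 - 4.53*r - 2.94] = 3.0*r^2 - 0.92*r - 4.53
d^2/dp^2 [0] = 0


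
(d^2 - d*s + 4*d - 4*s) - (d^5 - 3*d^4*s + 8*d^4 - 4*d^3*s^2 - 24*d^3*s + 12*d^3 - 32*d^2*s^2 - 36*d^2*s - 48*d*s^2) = -d^5 + 3*d^4*s - 8*d^4 + 4*d^3*s^2 + 24*d^3*s - 12*d^3 + 32*d^2*s^2 + 36*d^2*s + d^2 + 48*d*s^2 - d*s + 4*d - 4*s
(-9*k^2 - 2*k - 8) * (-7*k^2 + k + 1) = 63*k^4 + 5*k^3 + 45*k^2 - 10*k - 8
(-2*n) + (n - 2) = -n - 2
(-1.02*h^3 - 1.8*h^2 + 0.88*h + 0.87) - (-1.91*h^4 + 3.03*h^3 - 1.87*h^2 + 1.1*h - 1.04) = 1.91*h^4 - 4.05*h^3 + 0.0700000000000001*h^2 - 0.22*h + 1.91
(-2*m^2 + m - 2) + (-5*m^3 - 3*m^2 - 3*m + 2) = -5*m^3 - 5*m^2 - 2*m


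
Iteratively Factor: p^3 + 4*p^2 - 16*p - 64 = (p - 4)*(p^2 + 8*p + 16) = (p - 4)*(p + 4)*(p + 4)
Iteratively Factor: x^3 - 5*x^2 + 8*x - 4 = (x - 1)*(x^2 - 4*x + 4) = (x - 2)*(x - 1)*(x - 2)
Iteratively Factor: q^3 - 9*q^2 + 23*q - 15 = (q - 5)*(q^2 - 4*q + 3) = (q - 5)*(q - 1)*(q - 3)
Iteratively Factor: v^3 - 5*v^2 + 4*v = (v)*(v^2 - 5*v + 4) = v*(v - 4)*(v - 1)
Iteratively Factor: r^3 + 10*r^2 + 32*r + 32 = (r + 2)*(r^2 + 8*r + 16) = (r + 2)*(r + 4)*(r + 4)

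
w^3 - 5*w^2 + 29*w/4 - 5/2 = (w - 5/2)*(w - 2)*(w - 1/2)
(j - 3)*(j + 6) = j^2 + 3*j - 18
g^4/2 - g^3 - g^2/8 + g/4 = g*(g/2 + 1/4)*(g - 2)*(g - 1/2)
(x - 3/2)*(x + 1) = x^2 - x/2 - 3/2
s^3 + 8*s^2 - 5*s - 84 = (s - 3)*(s + 4)*(s + 7)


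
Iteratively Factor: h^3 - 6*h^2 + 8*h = (h - 2)*(h^2 - 4*h) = (h - 4)*(h - 2)*(h)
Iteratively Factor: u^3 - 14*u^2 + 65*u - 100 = (u - 5)*(u^2 - 9*u + 20) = (u - 5)^2*(u - 4)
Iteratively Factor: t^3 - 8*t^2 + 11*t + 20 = (t - 4)*(t^2 - 4*t - 5) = (t - 5)*(t - 4)*(t + 1)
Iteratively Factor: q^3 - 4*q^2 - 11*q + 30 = (q + 3)*(q^2 - 7*q + 10) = (q - 5)*(q + 3)*(q - 2)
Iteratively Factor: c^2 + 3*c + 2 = (c + 2)*(c + 1)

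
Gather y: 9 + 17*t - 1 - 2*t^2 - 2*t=-2*t^2 + 15*t + 8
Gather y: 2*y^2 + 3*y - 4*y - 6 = 2*y^2 - y - 6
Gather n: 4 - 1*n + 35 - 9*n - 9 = 30 - 10*n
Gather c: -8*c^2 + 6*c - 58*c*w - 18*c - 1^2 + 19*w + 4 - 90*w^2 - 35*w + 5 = -8*c^2 + c*(-58*w - 12) - 90*w^2 - 16*w + 8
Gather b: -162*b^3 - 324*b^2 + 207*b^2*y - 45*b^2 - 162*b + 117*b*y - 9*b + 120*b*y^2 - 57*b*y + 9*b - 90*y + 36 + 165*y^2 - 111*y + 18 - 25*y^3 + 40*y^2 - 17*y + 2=-162*b^3 + b^2*(207*y - 369) + b*(120*y^2 + 60*y - 162) - 25*y^3 + 205*y^2 - 218*y + 56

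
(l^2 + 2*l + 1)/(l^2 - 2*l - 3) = (l + 1)/(l - 3)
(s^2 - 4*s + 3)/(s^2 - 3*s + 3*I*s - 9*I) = (s - 1)/(s + 3*I)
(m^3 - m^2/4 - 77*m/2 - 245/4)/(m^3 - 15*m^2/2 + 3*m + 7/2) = (4*m^2 + 27*m + 35)/(2*(2*m^2 - m - 1))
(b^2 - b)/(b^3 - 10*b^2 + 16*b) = (b - 1)/(b^2 - 10*b + 16)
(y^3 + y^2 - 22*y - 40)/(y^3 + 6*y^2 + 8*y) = (y - 5)/y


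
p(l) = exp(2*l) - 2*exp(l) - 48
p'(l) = 2*exp(2*l) - 2*exp(l)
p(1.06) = -45.44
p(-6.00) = -48.00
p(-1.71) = -48.33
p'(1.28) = 18.68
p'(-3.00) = -0.09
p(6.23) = 256752.12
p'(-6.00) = 0.00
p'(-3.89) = -0.04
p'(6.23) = 514615.75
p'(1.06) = 10.89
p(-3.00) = -48.10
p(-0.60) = -48.80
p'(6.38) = 694849.55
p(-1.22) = -48.50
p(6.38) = 346786.84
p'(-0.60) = -0.50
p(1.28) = -42.26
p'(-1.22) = -0.42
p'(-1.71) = -0.30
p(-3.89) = -48.04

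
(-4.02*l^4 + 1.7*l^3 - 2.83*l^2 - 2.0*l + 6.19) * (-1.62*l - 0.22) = 6.5124*l^5 - 1.8696*l^4 + 4.2106*l^3 + 3.8626*l^2 - 9.5878*l - 1.3618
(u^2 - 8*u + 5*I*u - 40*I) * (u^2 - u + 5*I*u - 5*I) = u^4 - 9*u^3 + 10*I*u^3 - 17*u^2 - 90*I*u^2 + 225*u + 80*I*u - 200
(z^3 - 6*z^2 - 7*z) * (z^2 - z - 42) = z^5 - 7*z^4 - 43*z^3 + 259*z^2 + 294*z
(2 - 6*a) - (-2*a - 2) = 4 - 4*a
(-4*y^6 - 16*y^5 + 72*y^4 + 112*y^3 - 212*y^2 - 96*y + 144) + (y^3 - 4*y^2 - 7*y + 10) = -4*y^6 - 16*y^5 + 72*y^4 + 113*y^3 - 216*y^2 - 103*y + 154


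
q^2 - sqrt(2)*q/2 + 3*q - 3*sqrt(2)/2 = (q + 3)*(q - sqrt(2)/2)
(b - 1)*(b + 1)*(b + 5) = b^3 + 5*b^2 - b - 5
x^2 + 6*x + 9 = (x + 3)^2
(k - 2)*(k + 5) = k^2 + 3*k - 10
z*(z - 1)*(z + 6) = z^3 + 5*z^2 - 6*z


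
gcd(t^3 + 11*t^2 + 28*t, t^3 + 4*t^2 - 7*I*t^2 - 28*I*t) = t^2 + 4*t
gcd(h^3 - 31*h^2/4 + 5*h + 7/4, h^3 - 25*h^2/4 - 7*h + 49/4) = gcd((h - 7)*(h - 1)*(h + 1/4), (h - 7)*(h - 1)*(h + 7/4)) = h^2 - 8*h + 7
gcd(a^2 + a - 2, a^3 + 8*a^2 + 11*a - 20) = a - 1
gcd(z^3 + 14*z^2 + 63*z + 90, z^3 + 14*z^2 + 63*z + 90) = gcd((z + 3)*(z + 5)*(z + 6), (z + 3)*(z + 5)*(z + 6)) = z^3 + 14*z^2 + 63*z + 90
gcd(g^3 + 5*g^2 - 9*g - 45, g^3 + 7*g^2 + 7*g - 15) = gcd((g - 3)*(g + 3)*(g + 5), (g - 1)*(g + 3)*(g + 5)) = g^2 + 8*g + 15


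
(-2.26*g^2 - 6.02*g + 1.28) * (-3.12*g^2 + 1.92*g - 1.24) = 7.0512*g^4 + 14.4432*g^3 - 12.7496*g^2 + 9.9224*g - 1.5872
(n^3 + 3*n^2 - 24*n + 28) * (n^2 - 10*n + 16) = n^5 - 7*n^4 - 38*n^3 + 316*n^2 - 664*n + 448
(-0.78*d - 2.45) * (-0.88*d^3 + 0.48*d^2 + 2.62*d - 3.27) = 0.6864*d^4 + 1.7816*d^3 - 3.2196*d^2 - 3.8684*d + 8.0115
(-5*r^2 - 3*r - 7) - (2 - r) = -5*r^2 - 2*r - 9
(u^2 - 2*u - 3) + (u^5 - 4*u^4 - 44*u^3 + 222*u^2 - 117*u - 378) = u^5 - 4*u^4 - 44*u^3 + 223*u^2 - 119*u - 381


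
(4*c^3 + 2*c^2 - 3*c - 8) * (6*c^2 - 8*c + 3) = 24*c^5 - 20*c^4 - 22*c^3 - 18*c^2 + 55*c - 24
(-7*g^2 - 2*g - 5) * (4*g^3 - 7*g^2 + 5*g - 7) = -28*g^5 + 41*g^4 - 41*g^3 + 74*g^2 - 11*g + 35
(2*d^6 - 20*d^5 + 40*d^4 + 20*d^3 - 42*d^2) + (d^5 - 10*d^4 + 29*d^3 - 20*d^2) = 2*d^6 - 19*d^5 + 30*d^4 + 49*d^3 - 62*d^2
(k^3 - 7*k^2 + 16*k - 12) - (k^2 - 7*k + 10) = k^3 - 8*k^2 + 23*k - 22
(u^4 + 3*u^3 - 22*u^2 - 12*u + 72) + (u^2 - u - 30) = u^4 + 3*u^3 - 21*u^2 - 13*u + 42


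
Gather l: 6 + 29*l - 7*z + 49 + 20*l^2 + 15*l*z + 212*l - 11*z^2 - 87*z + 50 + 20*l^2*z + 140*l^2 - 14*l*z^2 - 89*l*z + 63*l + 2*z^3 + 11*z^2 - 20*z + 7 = l^2*(20*z + 160) + l*(-14*z^2 - 74*z + 304) + 2*z^3 - 114*z + 112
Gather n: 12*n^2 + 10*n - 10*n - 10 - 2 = 12*n^2 - 12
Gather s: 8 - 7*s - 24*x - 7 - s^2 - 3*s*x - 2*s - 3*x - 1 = -s^2 + s*(-3*x - 9) - 27*x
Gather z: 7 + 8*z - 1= 8*z + 6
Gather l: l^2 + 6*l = l^2 + 6*l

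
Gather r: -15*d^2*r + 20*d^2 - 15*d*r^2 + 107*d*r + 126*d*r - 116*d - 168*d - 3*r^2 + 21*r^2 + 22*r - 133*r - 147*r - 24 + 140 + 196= 20*d^2 - 284*d + r^2*(18 - 15*d) + r*(-15*d^2 + 233*d - 258) + 312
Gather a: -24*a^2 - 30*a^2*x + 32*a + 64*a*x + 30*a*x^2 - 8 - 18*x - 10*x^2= a^2*(-30*x - 24) + a*(30*x^2 + 64*x + 32) - 10*x^2 - 18*x - 8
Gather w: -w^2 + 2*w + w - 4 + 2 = -w^2 + 3*w - 2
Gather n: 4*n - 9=4*n - 9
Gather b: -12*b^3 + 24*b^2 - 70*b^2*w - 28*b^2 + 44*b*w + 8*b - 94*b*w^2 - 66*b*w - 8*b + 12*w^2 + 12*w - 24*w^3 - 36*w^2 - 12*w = -12*b^3 + b^2*(-70*w - 4) + b*(-94*w^2 - 22*w) - 24*w^3 - 24*w^2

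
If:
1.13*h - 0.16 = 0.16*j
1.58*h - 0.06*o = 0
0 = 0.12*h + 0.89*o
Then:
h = 0.00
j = -1.00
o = 0.00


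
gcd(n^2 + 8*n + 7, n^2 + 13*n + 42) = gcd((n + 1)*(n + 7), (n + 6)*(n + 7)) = n + 7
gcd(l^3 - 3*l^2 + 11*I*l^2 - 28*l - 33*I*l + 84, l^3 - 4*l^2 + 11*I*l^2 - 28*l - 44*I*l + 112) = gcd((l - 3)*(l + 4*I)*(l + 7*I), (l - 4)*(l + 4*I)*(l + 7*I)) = l^2 + 11*I*l - 28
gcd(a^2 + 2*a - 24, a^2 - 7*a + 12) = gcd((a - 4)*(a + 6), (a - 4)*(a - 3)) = a - 4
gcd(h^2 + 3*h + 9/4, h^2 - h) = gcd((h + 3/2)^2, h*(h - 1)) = 1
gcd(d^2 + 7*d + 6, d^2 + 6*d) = d + 6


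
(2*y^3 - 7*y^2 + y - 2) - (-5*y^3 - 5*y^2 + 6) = 7*y^3 - 2*y^2 + y - 8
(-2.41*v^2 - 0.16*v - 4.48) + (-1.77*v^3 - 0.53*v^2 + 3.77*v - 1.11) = -1.77*v^3 - 2.94*v^2 + 3.61*v - 5.59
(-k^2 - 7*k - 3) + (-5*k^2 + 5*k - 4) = -6*k^2 - 2*k - 7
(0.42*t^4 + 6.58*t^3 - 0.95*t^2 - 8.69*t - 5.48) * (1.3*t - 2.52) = 0.546*t^5 + 7.4956*t^4 - 17.8166*t^3 - 8.903*t^2 + 14.7748*t + 13.8096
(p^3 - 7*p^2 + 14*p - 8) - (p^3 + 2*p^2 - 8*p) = -9*p^2 + 22*p - 8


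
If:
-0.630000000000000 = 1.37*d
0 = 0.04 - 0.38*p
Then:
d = -0.46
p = 0.11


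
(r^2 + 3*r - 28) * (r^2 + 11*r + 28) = r^4 + 14*r^3 + 33*r^2 - 224*r - 784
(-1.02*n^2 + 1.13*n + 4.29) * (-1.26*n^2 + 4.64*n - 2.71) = 1.2852*n^4 - 6.1566*n^3 + 2.602*n^2 + 16.8433*n - 11.6259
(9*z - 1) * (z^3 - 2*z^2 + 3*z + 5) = 9*z^4 - 19*z^3 + 29*z^2 + 42*z - 5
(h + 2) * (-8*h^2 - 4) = -8*h^3 - 16*h^2 - 4*h - 8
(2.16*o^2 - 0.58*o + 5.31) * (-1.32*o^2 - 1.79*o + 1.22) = -2.8512*o^4 - 3.1008*o^3 - 3.3358*o^2 - 10.2125*o + 6.4782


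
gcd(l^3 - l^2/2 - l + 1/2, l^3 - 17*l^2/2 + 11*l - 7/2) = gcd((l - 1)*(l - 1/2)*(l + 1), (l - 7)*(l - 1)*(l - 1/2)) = l^2 - 3*l/2 + 1/2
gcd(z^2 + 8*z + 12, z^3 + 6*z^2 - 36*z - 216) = z + 6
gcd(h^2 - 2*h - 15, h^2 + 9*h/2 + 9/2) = h + 3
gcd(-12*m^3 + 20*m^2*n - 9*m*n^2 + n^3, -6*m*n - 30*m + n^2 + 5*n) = 6*m - n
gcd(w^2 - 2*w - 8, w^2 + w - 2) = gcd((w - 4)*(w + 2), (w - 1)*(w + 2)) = w + 2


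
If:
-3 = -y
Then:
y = 3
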